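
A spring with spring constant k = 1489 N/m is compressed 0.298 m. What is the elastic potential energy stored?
PE = ½kx² = ½×1489×0.298² = 66.11 J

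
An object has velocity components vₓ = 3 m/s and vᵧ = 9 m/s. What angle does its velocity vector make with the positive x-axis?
θ = arctan(vᵧ/vₓ) = arctan(9/3) = 71.57°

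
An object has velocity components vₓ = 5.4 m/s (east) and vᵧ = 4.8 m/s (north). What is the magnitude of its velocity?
|v| = √(vₓ² + vᵧ²) = √(5.4² + 4.8²) = √(52.2) = 7.22 m/s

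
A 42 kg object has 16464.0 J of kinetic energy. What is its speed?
KE = ½mv² → v = √(2KE/m) = √(2×16464.0/42) = 28.0 m/s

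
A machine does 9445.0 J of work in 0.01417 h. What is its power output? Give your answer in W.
P = W/t = 9445 J / 51.01 s = 185.2 W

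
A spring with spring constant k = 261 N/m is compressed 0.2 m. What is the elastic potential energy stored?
PE = ½kx² = ½×261×0.2² = 5.22 J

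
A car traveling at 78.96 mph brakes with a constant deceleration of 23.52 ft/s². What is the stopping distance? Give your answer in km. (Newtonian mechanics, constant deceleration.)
d = v₀² / (2a) (with unit conversion) = 0.0869 km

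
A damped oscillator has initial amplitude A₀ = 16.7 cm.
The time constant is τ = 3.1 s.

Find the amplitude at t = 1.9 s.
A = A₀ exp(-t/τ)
A = A₀ exp(−t/τ) = 16.7×exp(−1.9/3.1) = 9.048 cm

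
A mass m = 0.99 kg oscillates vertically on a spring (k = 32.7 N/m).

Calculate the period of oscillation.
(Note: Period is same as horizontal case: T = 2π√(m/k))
T = 2π√(m/k) = 2π√(0.99/32.7) = 1.093 s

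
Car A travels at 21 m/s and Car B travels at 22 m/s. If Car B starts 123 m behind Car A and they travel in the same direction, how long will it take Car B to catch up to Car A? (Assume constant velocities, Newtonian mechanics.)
Relative speed: v_rel = 22 - 21 = 1 m/s
Time to catch: t = d₀/v_rel = 123/1 = 123.0 s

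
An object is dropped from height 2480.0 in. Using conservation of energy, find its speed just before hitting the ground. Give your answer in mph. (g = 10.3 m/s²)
mgh = ½mv² → v = √(2gh) = √(2×10.3×62.99) = 36.02 m/s = 80.58 mph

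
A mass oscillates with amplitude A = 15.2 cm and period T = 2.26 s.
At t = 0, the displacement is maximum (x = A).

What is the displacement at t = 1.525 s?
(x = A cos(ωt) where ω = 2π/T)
ω = 2π/T = 2π/2.26 = 2.78 rad/s
x = A cos(ωt) = 15.2×cos(2.78×1.525) = -6.919 cm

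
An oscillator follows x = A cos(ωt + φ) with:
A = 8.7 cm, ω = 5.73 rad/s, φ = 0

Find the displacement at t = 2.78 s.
x = A cos(ωt + φ) = 8.7×cos(5.73×2.78 + 0) = -8.488 cm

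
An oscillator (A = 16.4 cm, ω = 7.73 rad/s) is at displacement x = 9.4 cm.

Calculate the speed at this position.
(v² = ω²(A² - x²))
v = ω√(A² − x²) = 7.73×√(0.164² − 0.094²) = 1.039 m/s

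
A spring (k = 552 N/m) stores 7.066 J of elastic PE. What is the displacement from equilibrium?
PE = ½kx² → x = √(2PE/k) = √(2×7.066/552) = 0.16 m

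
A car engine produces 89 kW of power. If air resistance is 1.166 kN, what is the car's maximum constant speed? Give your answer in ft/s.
P = Fv → v = P/F = 89000 W / 1166 N = 76.33 m/s = 250.4 ft/s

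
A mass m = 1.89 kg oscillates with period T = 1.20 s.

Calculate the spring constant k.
T = 2π√(m/k) → k = m(2π/T)² = 1.89×(2π/1.2)² = 51.82 N/m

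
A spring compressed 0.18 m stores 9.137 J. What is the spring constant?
PE = ½kx² → k = 2PE/x² = 2×9.137/0.18² = 564.0 N/m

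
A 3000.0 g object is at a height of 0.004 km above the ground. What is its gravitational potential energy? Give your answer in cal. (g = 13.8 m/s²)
PE = mgh = 3 kg × 13.8 m/s² × 4 m = 165.6 J = 39.58 cal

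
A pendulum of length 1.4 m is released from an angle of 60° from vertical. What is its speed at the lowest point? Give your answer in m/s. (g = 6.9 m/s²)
h = L(1 − cosθ) = 1.4×(1 − cos60°) = 0.7 m
v = √(2gh) = √(2×6.9×0.7) = 3.108 m/s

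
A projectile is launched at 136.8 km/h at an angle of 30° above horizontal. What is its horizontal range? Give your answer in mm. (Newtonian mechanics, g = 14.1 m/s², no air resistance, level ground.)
R = v₀² sin(2θ) / g (with unit conversion) = 88690.0 mm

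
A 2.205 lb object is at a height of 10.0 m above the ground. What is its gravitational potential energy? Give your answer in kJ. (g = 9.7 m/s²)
PE = mgh = 1 kg × 9.7 m/s² × 10 m = 97.02 J = 0.09702 kJ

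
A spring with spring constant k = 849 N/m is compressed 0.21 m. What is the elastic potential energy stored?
PE = ½kx² = ½×849×0.21² = 18.72 J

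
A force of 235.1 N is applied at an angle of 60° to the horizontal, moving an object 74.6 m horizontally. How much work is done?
W = Fd cosθ = 235.1×74.6×cos(60°) = 8769.2 J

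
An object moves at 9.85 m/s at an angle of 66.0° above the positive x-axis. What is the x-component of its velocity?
vₓ = v cos(θ) = 9.85 × cos(66.0°) = 4.01 m/s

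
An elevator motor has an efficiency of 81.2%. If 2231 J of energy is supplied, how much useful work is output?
W_out = η × W_in = 0.812 × 2231 = 1811.6 J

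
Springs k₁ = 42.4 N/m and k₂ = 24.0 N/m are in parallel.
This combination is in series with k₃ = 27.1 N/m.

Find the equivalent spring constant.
k₁₂ = k₁ + k₂ = 66.4 N/m (parallel)
1/k_eq = 1/k₁₂ + 1/k₃ → k_eq = 19.25 N/m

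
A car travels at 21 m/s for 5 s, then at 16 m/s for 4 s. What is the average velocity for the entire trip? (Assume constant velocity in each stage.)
d₁ = v₁t₁ = 21 × 5 = 105 m
d₂ = v₂t₂ = 16 × 4 = 64 m
d_total = 169 m, t_total = 9 s
v_avg = d_total/t_total = 169/9 = 18.78 m/s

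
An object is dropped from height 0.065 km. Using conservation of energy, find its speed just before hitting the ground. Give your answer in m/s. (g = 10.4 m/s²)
mgh = ½mv² → v = √(2gh) = √(2×10.4×65) = 36.77 m/s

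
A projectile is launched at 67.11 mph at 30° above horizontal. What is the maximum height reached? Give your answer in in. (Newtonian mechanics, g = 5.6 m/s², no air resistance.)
H = v₀²sin²(θ)/(2g) (with unit conversion) = 791.0 in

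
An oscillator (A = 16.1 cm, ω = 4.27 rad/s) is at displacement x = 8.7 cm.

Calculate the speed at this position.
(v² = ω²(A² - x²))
v = ω√(A² − x²) = 4.27×√(0.161² − 0.087²) = 0.5785 m/s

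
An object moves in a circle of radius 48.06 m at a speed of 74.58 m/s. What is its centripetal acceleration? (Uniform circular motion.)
a_c = v²/r = 74.58²/48.06 = 5562.18/48.06 = 115.73 m/s²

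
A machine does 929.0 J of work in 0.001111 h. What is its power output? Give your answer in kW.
P = W/t = 929 J / 4 s = 232.3 W = 0.2323 kW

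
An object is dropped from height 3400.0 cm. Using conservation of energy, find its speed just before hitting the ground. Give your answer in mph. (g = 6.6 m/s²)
mgh = ½mv² → v = √(2gh) = √(2×6.6×34) = 21.18 m/s = 47.39 mph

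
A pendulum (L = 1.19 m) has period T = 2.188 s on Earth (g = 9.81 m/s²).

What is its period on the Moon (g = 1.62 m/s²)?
T = 2π√(L/g), so T_moon/T_earth = √(g_earth/g_moon)
T_moon = 2π√(1.19/1.62) = 5.385 s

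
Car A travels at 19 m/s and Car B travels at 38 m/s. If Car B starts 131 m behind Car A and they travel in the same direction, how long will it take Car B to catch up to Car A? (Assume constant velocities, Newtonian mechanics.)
Relative speed: v_rel = 38 - 19 = 19 m/s
Time to catch: t = d₀/v_rel = 131/19 = 6.89 s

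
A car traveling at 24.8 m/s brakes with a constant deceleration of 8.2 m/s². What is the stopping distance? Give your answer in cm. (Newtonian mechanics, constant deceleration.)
d = v₀² / (2a) (with unit conversion) = 3750.0 cm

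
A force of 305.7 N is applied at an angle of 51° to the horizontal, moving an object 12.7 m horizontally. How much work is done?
W = Fd cosθ = 305.7×12.7×cos(51°) = 2443.3 J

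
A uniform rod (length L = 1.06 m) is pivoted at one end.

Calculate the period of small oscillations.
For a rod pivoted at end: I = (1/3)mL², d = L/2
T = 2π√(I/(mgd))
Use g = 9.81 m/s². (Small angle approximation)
I/m = (1/3)L² = 0.3745 m²; d = L/2 = 0.53 m
T = 2π√(I/(mgd)) = 2π√(0.3745/(9.81×0.53)) = 1.686 s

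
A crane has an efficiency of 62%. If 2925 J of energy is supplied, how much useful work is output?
W_out = η × W_in = 0.62 × 2925 = 1813.5 J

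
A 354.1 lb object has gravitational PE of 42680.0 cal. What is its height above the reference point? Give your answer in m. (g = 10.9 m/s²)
PE = mgh → h = PE/(mg) = 1.786e+05 J / (160.6 kg × 10.9 m/s²) = 102 m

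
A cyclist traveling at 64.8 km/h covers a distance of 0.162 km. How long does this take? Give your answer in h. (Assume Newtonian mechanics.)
t = d/v (with unit conversion) = 0.0025 h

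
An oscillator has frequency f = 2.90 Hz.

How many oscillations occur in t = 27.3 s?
n = f×t = 2.9×27.3 = 79.17 oscillations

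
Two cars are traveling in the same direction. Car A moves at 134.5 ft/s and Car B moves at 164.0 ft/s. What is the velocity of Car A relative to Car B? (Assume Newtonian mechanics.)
v_rel = v_A - v_B = 134.5 - 164.0 = -29.5 ft/s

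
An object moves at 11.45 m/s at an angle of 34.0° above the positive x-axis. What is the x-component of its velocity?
vₓ = v cos(θ) = 11.45 × cos(34.0°) = 9.49 m/s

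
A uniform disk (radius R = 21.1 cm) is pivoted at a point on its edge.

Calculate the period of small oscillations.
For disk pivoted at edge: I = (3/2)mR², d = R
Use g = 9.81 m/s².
I/m = (3/2)R² = 0.06678 m²; d = R = 0.211 m
T = 2π√((3/2)R²/(gR)) = 2π√(3R/(2g)) = 1.129 s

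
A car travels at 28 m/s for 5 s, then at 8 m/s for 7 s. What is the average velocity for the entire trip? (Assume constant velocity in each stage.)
d₁ = v₁t₁ = 28 × 5 = 140 m
d₂ = v₂t₂ = 8 × 7 = 56 m
d_total = 196 m, t_total = 12 s
v_avg = d_total/t_total = 196/12 = 16.33 m/s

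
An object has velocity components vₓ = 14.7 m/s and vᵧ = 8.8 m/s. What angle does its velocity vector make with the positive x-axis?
θ = arctan(vᵧ/vₓ) = arctan(8.8/14.7) = 30.91°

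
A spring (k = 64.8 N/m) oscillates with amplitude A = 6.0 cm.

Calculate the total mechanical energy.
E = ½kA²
E = ½kA² = ½×64.8×(0.06)² = 0.1166 J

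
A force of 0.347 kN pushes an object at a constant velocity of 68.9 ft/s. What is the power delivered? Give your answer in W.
P = Fv = 347 N × 21 m/s = 7287 W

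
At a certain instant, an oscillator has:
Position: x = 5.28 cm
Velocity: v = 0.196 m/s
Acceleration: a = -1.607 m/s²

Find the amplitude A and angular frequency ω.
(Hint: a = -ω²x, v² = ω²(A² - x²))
a = −ω²x → ω = √(|a|/x) = √(1.607/0.0528) = 5.517 rad/s
v² = ω²(A² − x²) → A = √(x² + v²/ω²) = √(0.0528² + 0.196²/5.517²) = 0.06364 m = 6.364 cm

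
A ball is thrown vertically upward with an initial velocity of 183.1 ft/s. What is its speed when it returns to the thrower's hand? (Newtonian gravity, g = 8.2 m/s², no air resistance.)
By conservation of energy, the ball returns at the same speed = 183.1 ft/s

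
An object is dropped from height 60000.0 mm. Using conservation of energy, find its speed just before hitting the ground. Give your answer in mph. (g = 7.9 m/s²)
mgh = ½mv² → v = √(2gh) = √(2×7.9×60) = 30.79 m/s = 68.87 mph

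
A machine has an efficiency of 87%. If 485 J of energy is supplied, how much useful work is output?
W_out = η × W_in = 0.87 × 485 = 421.95 J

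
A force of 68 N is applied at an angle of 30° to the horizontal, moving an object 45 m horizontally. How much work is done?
W = Fd cosθ = 68×45×cos(30°) = 2650.0 J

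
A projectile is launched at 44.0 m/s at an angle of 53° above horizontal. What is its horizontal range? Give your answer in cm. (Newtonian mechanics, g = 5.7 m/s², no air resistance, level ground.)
R = v₀² sin(2θ) / g (with unit conversion) = 32650.0 cm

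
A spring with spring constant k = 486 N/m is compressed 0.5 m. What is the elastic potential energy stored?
PE = ½kx² = ½×486×0.5² = 60.75 J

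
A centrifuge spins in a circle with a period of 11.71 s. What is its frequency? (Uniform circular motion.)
f = 1/T = 1/11.71 = 0.0854 Hz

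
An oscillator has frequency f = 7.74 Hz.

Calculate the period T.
T = 1/f = 1/7.74 = 0.1292 s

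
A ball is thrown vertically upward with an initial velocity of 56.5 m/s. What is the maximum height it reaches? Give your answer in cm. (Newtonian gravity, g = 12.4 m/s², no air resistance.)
h_max = v₀²/(2g) (with unit conversion) = 12870.0 cm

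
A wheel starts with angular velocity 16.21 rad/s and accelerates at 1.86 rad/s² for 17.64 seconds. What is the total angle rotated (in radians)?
θ = ω₀t + ½αt² = 16.21×17.64 + ½×1.86×17.64² = 575.33 rad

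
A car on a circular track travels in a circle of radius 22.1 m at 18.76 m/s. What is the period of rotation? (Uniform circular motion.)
T = 2πr/v = 2π×22.1/18.76 = 7.4 s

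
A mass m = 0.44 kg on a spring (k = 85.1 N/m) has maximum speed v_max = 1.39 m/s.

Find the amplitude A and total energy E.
½mv²_max = ½kA² → A = v_max√(m/k) = 1.39×√(0.44/85.1) = 0.09995 m = 9.995 cm
E = ½mv²_max = ½×0.44×1.39² = 0.4251 J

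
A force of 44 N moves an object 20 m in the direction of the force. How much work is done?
W = Fd = 44×20 = 880.0 J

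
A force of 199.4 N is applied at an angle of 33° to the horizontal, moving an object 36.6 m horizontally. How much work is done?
W = Fd cosθ = 199.4×36.6×cos(33°) = 6120.7 J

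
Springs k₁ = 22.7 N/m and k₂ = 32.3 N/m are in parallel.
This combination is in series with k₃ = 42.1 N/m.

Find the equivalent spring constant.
k₁₂ = k₁ + k₂ = 55 N/m (parallel)
1/k_eq = 1/k₁₂ + 1/k₃ → k_eq = 23.85 N/m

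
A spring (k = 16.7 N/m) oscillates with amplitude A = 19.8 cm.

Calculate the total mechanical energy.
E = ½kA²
E = ½kA² = ½×16.7×(0.198)² = 0.3274 J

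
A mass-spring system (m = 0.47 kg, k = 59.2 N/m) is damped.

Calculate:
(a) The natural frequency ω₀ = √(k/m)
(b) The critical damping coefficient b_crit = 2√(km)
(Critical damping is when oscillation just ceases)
ω₀ = √(k/m) = √(59.2/0.47) = 11.22 rad/s
b_crit = 2√(km) = 2√(59.2×0.47) = 10.55 kg/s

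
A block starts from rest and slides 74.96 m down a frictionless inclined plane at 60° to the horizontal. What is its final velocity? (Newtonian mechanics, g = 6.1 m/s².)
a = g sin(θ) = 6.1 × sin(60°) = 5.28 m/s²
v = √(2ad) = √(2 × 5.28 × 74.96) = 28.14 m/s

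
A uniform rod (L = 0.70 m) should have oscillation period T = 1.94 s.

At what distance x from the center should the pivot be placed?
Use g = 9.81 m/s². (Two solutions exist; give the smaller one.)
T = 2π√((L²/12 + x²)/(gx)). Let c = T²g/(4π²) = 0.9352.
x² − cx + L²/12 = 0 → x = (c − √(c² − L²/3))/2 = 0.04592 m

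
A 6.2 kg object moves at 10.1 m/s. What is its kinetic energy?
KE = ½mv² = ½×6.2×10.1² = 316.231 J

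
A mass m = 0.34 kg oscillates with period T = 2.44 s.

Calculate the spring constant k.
T = 2π√(m/k) → k = m(2π/T)² = 0.34×(2π/2.44)² = 2.255 N/m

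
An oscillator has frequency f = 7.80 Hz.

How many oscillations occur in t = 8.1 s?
n = f×t = 7.8×8.1 = 63.18 oscillations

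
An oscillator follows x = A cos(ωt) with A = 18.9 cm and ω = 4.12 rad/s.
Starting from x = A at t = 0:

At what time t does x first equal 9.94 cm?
cos(ωt) = x/A = 9.94/18.9 = 0.5259
ωt = arccos(0.5259) = 1.017 rad
t = 1.017/4.12 = 0.2468 s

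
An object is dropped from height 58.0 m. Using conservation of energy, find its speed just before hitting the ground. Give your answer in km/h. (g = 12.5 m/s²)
mgh = ½mv² → v = √(2gh) = √(2×12.5×58) = 38.08 m/s = 137.1 km/h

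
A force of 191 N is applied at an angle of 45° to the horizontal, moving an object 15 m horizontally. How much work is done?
W = Fd cosθ = 191×15×cos(45°) = 2025.9 J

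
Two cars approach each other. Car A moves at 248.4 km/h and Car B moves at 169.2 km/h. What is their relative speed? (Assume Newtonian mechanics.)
v_rel = v_A + v_B = 248.4 + 169.2 = 417.6 km/h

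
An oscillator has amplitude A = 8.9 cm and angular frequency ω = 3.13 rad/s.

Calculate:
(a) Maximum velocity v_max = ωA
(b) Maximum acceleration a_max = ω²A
v_max = ωA = 3.13×0.089 = 0.2786 m/s
a_max = ω²A = 3.13²×0.089 = 0.8719 m/s²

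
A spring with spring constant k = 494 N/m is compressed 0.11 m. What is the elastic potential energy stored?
PE = ½kx² = ½×494×0.11² = 2.989 J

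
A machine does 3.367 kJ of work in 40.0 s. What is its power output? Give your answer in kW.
P = W/t = 3367 J / 40 s = 84.17 W = 0.08417 kW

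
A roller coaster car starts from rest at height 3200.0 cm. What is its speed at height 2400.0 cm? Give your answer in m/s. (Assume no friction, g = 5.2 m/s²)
mgh₁ = ½mv₂² + mgh₂ → v₂ = √(2g(h₁−h₂)) = √(2×5.2×(32−24)) = 9.121 m/s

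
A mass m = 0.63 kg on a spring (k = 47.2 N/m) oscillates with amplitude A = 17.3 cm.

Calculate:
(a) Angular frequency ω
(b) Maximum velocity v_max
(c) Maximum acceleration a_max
ω = √(k/m) = √(47.2/0.63) = 8.656 rad/s
v_max = ωA = 8.656×0.173 = 1.497 m/s
a_max = ω²A = 8.656²×0.173 = 12.96 m/s²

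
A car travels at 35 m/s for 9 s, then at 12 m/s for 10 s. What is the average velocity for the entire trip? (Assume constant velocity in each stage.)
d₁ = v₁t₁ = 35 × 9 = 315 m
d₂ = v₂t₂ = 12 × 10 = 120 m
d_total = 435 m, t_total = 19 s
v_avg = d_total/t_total = 435/19 = 22.89 m/s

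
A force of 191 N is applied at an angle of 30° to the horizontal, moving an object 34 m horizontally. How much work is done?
W = Fd cosθ = 191×34×cos(30°) = 5624.0 J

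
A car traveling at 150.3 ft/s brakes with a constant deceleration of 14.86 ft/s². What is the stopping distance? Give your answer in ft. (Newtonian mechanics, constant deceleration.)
d = v₀² / (2a) (with unit conversion) = 760.1 ft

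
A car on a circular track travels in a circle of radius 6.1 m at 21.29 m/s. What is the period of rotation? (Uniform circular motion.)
T = 2πr/v = 2π×6.1/21.29 = 1.8 s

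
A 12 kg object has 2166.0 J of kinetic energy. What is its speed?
KE = ½mv² → v = √(2KE/m) = √(2×2166.0/12) = 19.0 m/s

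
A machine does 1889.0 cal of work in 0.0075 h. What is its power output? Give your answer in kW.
P = W/t = 7904 J / 27 s = 292.7 W = 0.2927 kW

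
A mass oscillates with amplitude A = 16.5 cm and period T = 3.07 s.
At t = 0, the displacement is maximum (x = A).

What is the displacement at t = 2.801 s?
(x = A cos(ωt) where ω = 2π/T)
ω = 2π/T = 2π/3.07 = 2.047 rad/s
x = A cos(ωt) = 16.5×cos(2.047×2.801) = 14.06 cm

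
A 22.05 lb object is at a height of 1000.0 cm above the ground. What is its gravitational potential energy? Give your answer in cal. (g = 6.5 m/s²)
PE = mgh = 10 kg × 6.5 m/s² × 10 m = 650.1 J = 155.4 cal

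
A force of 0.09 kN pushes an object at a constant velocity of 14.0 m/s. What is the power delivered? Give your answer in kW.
P = Fv = 90 N × 14 m/s = 1260 W = 1.26 kW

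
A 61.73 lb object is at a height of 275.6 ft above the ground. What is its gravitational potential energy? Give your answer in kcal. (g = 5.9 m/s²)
PE = mgh = 28 kg × 5.9 m/s² × 84 m = 1.388e+04 J = 3.317 kcal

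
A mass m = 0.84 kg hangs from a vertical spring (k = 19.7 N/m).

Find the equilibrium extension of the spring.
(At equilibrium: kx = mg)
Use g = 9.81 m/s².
x_eq = mg/k = 0.84×9.81/19.7 = 0.4183 m = 41.83 cm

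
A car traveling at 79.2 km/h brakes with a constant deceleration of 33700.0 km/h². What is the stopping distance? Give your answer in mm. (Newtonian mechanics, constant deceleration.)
d = v₀² / (2a) (with unit conversion) = 93070.0 mm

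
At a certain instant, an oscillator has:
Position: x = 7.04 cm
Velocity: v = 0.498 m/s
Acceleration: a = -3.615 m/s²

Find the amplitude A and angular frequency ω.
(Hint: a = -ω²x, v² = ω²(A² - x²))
a = −ω²x → ω = √(|a|/x) = √(3.615/0.0704) = 7.166 rad/s
v² = ω²(A² − x²) → A = √(x² + v²/ω²) = √(0.0704² + 0.498²/7.166²) = 0.09892 m = 9.892 cm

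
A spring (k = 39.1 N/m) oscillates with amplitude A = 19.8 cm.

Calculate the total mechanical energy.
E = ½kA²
E = ½kA² = ½×39.1×(0.198)² = 0.7664 J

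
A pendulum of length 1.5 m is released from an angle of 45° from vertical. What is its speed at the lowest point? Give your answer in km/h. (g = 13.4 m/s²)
h = L(1 − cosθ) = 1.5×(1 − cos45°) = 0.4393 m
v = √(2gh) = √(2×13.4×0.4393) = 3.431 m/s = 12.35 km/h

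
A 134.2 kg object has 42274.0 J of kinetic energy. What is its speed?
KE = ½mv² → v = √(2KE/m) = √(2×42274.0/134.2) = 25.1 m/s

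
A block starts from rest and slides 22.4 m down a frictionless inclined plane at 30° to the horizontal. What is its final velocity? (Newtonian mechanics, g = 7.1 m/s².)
a = g sin(θ) = 7.1 × sin(30°) = 3.55 m/s²
v = √(2ad) = √(2 × 3.55 × 22.4) = 12.61 m/s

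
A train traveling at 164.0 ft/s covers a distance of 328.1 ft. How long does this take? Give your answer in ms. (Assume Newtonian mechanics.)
t = d/v (with unit conversion) = 2001.0 ms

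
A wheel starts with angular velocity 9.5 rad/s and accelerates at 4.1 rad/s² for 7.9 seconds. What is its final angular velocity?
ω = ω₀ + αt = 9.5 + 4.1 × 7.9 = 41.89 rad/s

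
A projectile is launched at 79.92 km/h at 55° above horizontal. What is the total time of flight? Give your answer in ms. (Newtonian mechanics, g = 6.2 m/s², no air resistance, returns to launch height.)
T = 2v₀sin(θ)/g (with unit conversion) = 5866.0 ms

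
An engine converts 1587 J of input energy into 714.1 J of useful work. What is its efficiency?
η = W_out/W_in = 714.1/1587 = 0.45 = 45.0%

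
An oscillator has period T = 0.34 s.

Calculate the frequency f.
f = 1/T = 1/0.34 = 2.941 Hz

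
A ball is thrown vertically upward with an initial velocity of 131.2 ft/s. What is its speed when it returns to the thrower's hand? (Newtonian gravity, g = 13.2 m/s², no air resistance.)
By conservation of energy, the ball returns at the same speed = 131.2 ft/s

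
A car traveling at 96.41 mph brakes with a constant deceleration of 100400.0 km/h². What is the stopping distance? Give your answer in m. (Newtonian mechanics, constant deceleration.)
d = v₀² / (2a) (with unit conversion) = 119.9 m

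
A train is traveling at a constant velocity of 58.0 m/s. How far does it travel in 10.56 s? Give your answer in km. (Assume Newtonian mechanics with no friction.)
d = vt (with unit conversion) = 0.6125 km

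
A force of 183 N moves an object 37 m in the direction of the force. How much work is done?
W = Fd = 183×37 = 6771.0 J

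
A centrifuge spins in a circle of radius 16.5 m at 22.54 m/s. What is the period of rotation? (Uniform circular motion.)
T = 2πr/v = 2π×16.5/22.54 = 4.6 s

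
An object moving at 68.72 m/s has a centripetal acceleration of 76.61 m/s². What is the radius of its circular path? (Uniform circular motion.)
r = v²/a_c = 68.72²/76.61 = 61.64 m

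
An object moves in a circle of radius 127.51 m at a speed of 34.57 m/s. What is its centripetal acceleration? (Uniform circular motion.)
a_c = v²/r = 34.57²/127.51 = 1195.08/127.51 = 9.37 m/s²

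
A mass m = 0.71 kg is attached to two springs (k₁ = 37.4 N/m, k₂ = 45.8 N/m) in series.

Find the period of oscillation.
k_eq = k₁k₂/(k₁+k₂) = 20.59 N/m
T = 2π√(m/k_eq) = 2π√(0.71/20.59) = 1.167 s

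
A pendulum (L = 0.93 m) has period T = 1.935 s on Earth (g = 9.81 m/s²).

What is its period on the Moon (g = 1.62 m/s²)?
T = 2π√(L/g), so T_moon/T_earth = √(g_earth/g_moon)
T_moon = 2π√(0.93/1.62) = 4.761 s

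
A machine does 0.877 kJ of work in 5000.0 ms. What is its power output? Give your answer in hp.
P = W/t = 877 J / 5 s = 175.4 W = 0.2352 hp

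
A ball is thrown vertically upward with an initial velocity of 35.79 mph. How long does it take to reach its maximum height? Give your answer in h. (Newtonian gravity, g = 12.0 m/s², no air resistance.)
t_up = v₀/g (with unit conversion) = 0.0003704 h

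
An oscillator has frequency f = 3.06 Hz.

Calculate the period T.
T = 1/f = 1/3.06 = 0.3268 s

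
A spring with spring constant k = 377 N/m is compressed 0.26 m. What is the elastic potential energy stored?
PE = ½kx² = ½×377×0.26² = 12.74 J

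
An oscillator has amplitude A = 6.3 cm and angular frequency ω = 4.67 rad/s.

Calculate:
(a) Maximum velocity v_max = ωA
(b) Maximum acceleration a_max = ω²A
v_max = ωA = 4.67×0.063 = 0.2942 m/s
a_max = ω²A = 4.67²×0.063 = 1.374 m/s²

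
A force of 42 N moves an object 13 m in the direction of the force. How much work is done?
W = Fd = 42×13 = 546.0 J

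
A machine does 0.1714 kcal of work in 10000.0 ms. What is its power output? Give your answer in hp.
P = W/t = 717.1 J / 10 s = 71.71 W = 0.09617 hp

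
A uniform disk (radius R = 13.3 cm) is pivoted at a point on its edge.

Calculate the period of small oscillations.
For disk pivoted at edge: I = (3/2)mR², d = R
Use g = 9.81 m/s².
I/m = (3/2)R² = 0.02653 m²; d = R = 0.133 m
T = 2π√((3/2)R²/(gR)) = 2π√(3R/(2g)) = 0.896 s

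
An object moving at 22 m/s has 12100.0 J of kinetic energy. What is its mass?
KE = ½mv² → m = 2KE/v² = 2×12100.0/22² = 50.0 kg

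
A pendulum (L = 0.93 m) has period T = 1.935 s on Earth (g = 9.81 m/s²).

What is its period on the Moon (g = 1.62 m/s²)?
T = 2π√(L/g), so T_moon/T_earth = √(g_earth/g_moon)
T_moon = 2π√(0.93/1.62) = 4.761 s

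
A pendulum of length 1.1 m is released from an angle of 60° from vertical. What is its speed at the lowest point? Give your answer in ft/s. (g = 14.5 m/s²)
h = L(1 − cosθ) = 1.1×(1 − cos60°) = 0.55 m
v = √(2gh) = √(2×14.5×0.55) = 3.994 m/s = 13.1 ft/s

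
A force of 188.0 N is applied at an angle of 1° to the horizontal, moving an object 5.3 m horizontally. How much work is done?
W = Fd cosθ = 188.0×5.3×cos(1°) = 996.25 J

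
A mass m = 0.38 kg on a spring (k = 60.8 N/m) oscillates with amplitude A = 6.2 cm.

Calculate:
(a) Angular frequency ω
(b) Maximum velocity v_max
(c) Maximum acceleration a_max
ω = √(k/m) = √(60.8/0.38) = 12.65 rad/s
v_max = ωA = 12.65×0.062 = 0.7842 m/s
a_max = ω²A = 12.65²×0.062 = 9.92 m/s²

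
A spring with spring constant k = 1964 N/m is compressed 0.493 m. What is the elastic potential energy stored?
PE = ½kx² = ½×1964×0.493² = 238.7 J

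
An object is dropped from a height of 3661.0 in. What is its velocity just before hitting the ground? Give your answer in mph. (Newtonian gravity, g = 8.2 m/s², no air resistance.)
v = √(2gh) (with unit conversion) = 87.36 mph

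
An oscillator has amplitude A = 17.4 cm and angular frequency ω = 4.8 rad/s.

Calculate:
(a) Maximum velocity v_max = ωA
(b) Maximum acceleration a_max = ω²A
v_max = ωA = 4.8×0.174 = 0.8352 m/s
a_max = ω²A = 4.8²×0.174 = 4.009 m/s²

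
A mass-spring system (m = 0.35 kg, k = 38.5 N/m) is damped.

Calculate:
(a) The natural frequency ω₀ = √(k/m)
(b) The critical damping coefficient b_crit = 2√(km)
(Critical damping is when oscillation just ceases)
ω₀ = √(k/m) = √(38.5/0.35) = 10.49 rad/s
b_crit = 2√(km) = 2√(38.5×0.35) = 7.342 kg/s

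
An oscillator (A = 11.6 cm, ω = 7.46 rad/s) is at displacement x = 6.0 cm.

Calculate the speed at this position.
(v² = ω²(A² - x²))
v = ω√(A² − x²) = 7.46×√(0.116² − 0.06²) = 0.7406 m/s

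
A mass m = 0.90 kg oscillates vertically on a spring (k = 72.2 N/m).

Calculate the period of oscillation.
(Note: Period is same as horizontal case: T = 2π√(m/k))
T = 2π√(m/k) = 2π√(0.9/72.2) = 0.7015 s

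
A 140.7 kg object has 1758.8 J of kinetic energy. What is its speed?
KE = ½mv² → v = √(2KE/m) = √(2×1758.8/140.7) = 5.0 m/s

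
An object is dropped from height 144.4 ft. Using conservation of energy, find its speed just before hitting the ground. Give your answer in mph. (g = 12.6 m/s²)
mgh = ½mv² → v = √(2gh) = √(2×12.6×44.01) = 33.3 m/s = 74.5 mph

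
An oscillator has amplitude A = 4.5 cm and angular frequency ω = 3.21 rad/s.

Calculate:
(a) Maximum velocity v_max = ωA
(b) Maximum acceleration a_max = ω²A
v_max = ωA = 3.21×0.045 = 0.1444 m/s
a_max = ω²A = 3.21²×0.045 = 0.4637 m/s²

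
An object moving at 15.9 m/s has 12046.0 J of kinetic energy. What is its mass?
KE = ½mv² → m = 2KE/v² = 2×12046.0/15.9² = 95.3 kg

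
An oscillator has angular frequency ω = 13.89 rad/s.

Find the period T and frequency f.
T = 2π/ω = 2π/13.89 = 0.4524 s; f = ω/2π = 2.211 Hz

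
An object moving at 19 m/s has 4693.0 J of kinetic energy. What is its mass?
KE = ½mv² → m = 2KE/v² = 2×4693.0/19² = 26.0 kg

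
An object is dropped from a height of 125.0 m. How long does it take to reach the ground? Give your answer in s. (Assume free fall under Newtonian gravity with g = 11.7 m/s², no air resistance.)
t = √(2h/g) = 4.623 s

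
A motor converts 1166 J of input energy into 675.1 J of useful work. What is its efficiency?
η = W_out/W_in = 675.1/1166 = 0.579 = 57.9%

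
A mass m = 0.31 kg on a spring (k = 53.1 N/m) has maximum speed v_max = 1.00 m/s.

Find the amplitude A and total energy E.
½mv²_max = ½kA² → A = v_max√(m/k) = 1.0×√(0.31/53.1) = 0.07641 m = 7.641 cm
E = ½mv²_max = ½×0.31×1.0² = 0.155 J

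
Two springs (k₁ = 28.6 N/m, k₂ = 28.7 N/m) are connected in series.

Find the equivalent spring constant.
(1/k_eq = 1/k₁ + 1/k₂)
1/k_eq = 1/28.6 + 1/28.7 = 0.069808; k_eq = 14.32 N/m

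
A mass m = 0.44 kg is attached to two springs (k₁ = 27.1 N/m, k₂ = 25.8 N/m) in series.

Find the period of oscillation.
k_eq = k₁k₂/(k₁+k₂) = 13.22 N/m
T = 2π√(m/k_eq) = 2π√(0.44/13.22) = 1.146 s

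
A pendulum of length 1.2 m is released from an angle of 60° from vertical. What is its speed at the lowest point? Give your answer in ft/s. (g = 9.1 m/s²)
h = L(1 − cosθ) = 1.2×(1 − cos60°) = 0.6 m
v = √(2gh) = √(2×9.1×0.6) = 3.305 m/s = 10.84 ft/s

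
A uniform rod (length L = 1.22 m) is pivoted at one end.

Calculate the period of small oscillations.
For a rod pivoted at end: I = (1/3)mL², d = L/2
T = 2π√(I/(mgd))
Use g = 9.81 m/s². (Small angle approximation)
I/m = (1/3)L² = 0.4961 m²; d = L/2 = 0.61 m
T = 2π√(I/(mgd)) = 2π√(0.4961/(9.81×0.61)) = 1.809 s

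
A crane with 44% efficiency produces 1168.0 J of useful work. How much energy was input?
W_in = W_out/η = 1168.0/0.44 = 2654.5 J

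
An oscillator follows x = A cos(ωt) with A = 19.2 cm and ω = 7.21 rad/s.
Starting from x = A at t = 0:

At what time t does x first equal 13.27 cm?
cos(ωt) = x/A = 13.27/19.2 = 0.6911
ωt = arccos(0.6911) = 0.8077 rad
t = 0.8077/7.21 = 0.112 s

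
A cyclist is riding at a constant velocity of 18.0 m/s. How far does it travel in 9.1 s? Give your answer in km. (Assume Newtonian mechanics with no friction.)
d = vt (with unit conversion) = 0.1638 km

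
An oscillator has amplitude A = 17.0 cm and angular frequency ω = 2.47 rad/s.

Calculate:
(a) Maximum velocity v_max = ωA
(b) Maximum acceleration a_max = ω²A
v_max = ωA = 2.47×0.17 = 0.4199 m/s
a_max = ω²A = 2.47²×0.17 = 1.037 m/s²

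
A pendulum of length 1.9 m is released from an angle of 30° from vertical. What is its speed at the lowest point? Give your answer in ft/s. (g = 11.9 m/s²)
h = L(1 − cosθ) = 1.9×(1 − cos30°) = 0.2546 m
v = √(2gh) = √(2×11.9×0.2546) = 2.461 m/s = 8.075 ft/s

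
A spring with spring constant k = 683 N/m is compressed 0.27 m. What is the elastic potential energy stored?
PE = ½kx² = ½×683×0.27² = 24.9 J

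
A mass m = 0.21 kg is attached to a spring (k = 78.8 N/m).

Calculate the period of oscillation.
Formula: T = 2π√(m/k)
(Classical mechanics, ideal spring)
T = 2π√(m/k) = 2π√(0.21/78.8) = 0.3244 s; f = 1/T = 3.083 Hz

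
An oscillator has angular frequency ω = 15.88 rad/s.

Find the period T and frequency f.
T = 2π/ω = 2π/15.88 = 0.3957 s; f = ω/2π = 2.527 Hz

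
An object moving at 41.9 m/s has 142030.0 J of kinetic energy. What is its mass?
KE = ½mv² → m = 2KE/v² = 2×142030.0/41.9² = 161.8 kg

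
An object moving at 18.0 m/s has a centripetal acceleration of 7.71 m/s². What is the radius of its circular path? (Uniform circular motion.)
r = v²/a_c = 18.0²/7.71 = 42.02 m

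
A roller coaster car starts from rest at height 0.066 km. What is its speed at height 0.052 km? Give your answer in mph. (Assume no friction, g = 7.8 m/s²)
mgh₁ = ½mv₂² + mgh₂ → v₂ = √(2g(h₁−h₂)) = √(2×7.8×(66−52)) = 14.78 m/s = 33.06 mph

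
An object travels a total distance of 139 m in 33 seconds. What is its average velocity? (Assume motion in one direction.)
v_avg = Δd / Δt = 139 / 33 = 4.21 m/s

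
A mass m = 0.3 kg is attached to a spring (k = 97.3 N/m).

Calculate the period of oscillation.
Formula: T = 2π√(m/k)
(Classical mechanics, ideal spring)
T = 2π√(m/k) = 2π√(0.3/97.3) = 0.3489 s; f = 1/T = 2.866 Hz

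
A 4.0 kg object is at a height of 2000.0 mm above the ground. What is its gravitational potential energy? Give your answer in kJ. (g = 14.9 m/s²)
PE = mgh = 4 kg × 14.9 m/s² × 2 m = 119.2 J = 0.1192 kJ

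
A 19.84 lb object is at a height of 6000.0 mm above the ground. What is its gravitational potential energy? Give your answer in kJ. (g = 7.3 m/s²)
PE = mgh = 8.999 kg × 7.3 m/s² × 6 m = 394.2 J = 0.3942 kJ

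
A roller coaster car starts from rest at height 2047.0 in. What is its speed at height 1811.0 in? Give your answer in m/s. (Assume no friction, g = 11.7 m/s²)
mgh₁ = ½mv₂² + mgh₂ → v₂ = √(2g(h₁−h₂)) = √(2×11.7×(51.99−46)) = 11.84 m/s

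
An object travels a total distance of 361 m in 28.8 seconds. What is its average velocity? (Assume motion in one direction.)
v_avg = Δd / Δt = 361 / 28.8 = 12.53 m/s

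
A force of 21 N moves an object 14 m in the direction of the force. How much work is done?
W = Fd = 21×14 = 294.0 J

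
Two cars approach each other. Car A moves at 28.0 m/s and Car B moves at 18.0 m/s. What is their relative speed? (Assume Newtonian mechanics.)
v_rel = v_A + v_B = 28.0 + 18.0 = 46.0 m/s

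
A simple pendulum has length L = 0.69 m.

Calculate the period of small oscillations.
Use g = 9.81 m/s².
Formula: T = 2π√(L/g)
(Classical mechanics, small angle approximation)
T = 2π√(L/g) = 2π√(0.69/9.81) = 1.666 s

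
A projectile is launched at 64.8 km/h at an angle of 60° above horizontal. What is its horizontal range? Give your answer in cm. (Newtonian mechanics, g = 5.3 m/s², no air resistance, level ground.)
R = v₀² sin(2θ) / g (with unit conversion) = 5294.0 cm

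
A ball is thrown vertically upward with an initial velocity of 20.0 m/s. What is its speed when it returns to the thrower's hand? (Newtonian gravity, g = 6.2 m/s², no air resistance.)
By conservation of energy, the ball returns at the same speed = 20.0 m/s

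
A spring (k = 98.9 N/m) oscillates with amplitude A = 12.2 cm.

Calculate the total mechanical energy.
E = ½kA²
E = ½kA² = ½×98.9×(0.122)² = 0.736 J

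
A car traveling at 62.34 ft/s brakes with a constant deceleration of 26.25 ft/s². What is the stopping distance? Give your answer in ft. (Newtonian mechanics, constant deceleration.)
d = v₀² / (2a) (with unit conversion) = 74.02 ft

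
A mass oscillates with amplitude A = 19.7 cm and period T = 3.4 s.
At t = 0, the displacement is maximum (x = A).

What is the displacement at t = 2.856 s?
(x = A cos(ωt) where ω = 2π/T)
ω = 2π/T = 2π/3.4 = 1.848 rad/s
x = A cos(ωt) = 19.7×cos(1.848×2.856) = 10.56 cm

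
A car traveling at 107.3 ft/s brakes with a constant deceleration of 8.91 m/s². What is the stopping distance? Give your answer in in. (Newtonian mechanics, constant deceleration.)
d = v₀² / (2a) (with unit conversion) = 2363.0 in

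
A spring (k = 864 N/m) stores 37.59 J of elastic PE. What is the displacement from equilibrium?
PE = ½kx² → x = √(2PE/k) = √(2×37.59/864) = 0.295 m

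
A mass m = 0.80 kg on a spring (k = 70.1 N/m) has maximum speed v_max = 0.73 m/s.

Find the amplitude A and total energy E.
½mv²_max = ½kA² → A = v_max√(m/k) = 0.73×√(0.8/70.1) = 0.07798 m = 7.798 cm
E = ½mv²_max = ½×0.8×0.73² = 0.2132 J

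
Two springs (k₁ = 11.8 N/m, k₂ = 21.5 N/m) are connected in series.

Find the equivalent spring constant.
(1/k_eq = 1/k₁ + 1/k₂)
1/k_eq = 1/11.8 + 1/21.5 = 0.13126; k_eq = 7.619 N/m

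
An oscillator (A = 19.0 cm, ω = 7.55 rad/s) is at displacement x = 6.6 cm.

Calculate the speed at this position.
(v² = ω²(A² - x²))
v = ω√(A² − x²) = 7.55×√(0.19² − 0.066²) = 1.345 m/s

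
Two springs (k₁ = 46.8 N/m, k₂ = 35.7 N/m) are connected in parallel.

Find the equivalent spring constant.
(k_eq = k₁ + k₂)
k_eq = k₁ + k₂ = 46.8 + 35.7 = 82.5 N/m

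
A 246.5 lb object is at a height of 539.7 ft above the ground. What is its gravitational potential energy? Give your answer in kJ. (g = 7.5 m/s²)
PE = mgh = 111.8 kg × 7.5 m/s² × 164.5 m = 1.379e+05 J = 137.9 kJ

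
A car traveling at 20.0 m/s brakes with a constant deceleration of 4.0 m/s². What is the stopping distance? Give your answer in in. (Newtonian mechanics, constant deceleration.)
d = v₀² / (2a) (with unit conversion) = 1969.0 in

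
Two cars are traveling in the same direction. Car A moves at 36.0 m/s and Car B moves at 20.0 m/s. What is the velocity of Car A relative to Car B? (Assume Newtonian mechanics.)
v_rel = v_A - v_B = 36.0 - 20.0 = 16.0 m/s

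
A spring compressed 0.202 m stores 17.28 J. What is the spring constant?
PE = ½kx² → k = 2PE/x² = 2×17.28/0.202² = 847.0 N/m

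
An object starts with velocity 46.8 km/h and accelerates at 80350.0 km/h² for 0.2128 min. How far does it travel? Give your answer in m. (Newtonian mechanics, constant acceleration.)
d = v₀t + ½at² (with unit conversion) = 671.3 m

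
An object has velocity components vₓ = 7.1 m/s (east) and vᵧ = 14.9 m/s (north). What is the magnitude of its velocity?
|v| = √(vₓ² + vᵧ²) = √(7.1² + 14.9²) = √(272.42) = 16.51 m/s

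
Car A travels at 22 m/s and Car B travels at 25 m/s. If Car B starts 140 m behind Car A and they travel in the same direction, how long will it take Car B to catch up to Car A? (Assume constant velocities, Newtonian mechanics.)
Relative speed: v_rel = 25 - 22 = 3 m/s
Time to catch: t = d₀/v_rel = 140/3 = 46.67 s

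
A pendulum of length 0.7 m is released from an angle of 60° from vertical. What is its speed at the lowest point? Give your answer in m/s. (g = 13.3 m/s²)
h = L(1 − cosθ) = 0.7×(1 − cos60°) = 0.35 m
v = √(2gh) = √(2×13.3×0.35) = 3.051 m/s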